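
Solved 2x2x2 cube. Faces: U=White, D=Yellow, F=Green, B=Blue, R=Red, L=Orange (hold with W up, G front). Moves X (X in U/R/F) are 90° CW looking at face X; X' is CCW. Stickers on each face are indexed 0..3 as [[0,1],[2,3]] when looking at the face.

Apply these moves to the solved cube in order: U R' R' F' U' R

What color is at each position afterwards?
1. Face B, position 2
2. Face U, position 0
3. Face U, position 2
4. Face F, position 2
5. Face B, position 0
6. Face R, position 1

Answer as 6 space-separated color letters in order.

After move 1 (U): U=WWWW F=RRGG R=BBRR B=OOBB L=GGOO
After move 2 (R'): R=BRBR U=WBWO F=RWGW D=YRYG B=YOYB
After move 3 (R'): R=RRBB U=WYWY F=RBGO D=YWYW B=GORB
After move 4 (F'): F=BORG U=WYRB R=WRYB D=GOYW L=GYOW
After move 5 (U'): U=YBWR F=GYRG R=BOYB B=WRRB L=GOOW
After move 6 (R): R=YBBO U=YYWG F=GORW D=GRYW B=RRBB
Query 1: B[2] = B
Query 2: U[0] = Y
Query 3: U[2] = W
Query 4: F[2] = R
Query 5: B[0] = R
Query 6: R[1] = B

Answer: B Y W R R B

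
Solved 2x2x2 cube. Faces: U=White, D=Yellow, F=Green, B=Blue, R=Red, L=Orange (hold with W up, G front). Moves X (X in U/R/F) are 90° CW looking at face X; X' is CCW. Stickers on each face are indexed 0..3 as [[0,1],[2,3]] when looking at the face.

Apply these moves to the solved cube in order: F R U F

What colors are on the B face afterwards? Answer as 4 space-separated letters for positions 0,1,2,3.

Answer: O Y W B

Derivation:
After move 1 (F): F=GGGG U=WWOO R=WRWR D=RRYY L=OYOY
After move 2 (R): R=WWRR U=WGOG F=GRGY D=RBYB B=OBWB
After move 3 (U): U=OWGG F=WWGY R=OBRR B=OYWB L=GROY
After move 4 (F): F=GWYW U=OWYR R=GBGR D=ROYB L=GROB
Query: B face = OYWB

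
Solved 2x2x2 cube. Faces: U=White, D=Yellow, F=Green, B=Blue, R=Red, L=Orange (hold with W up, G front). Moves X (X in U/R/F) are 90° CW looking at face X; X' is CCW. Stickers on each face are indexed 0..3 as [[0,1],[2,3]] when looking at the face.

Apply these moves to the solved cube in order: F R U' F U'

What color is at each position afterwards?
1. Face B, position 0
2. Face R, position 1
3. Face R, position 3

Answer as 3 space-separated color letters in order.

Answer: W O R

Derivation:
After move 1 (F): F=GGGG U=WWOO R=WRWR D=RRYY L=OYOY
After move 2 (R): R=WWRR U=WGOG F=GRGY D=RBYB B=OBWB
After move 3 (U'): U=GGWO F=OYGY R=GRRR B=WWWB L=OBOY
After move 4 (F): F=GOYY U=GGYB R=WROR D=RGYB L=OROB
After move 5 (U'): U=GBGY F=ORYY R=GOOR B=WRWB L=WWOB
Query 1: B[0] = W
Query 2: R[1] = O
Query 3: R[3] = R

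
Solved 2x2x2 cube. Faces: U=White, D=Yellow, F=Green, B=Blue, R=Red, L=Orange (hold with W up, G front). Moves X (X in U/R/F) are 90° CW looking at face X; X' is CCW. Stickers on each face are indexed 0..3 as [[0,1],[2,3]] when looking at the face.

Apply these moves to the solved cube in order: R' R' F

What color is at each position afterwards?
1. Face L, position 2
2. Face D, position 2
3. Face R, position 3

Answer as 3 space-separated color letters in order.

Answer: O Y R

Derivation:
After move 1 (R'): R=RRRR U=WBWB F=GWGW D=YGYG B=YBYB
After move 2 (R'): R=RRRR U=WYWY F=GBGB D=YWYW B=GBGB
After move 3 (F): F=GGBB U=WYOO R=WRYR D=RRYW L=OYOW
Query 1: L[2] = O
Query 2: D[2] = Y
Query 3: R[3] = R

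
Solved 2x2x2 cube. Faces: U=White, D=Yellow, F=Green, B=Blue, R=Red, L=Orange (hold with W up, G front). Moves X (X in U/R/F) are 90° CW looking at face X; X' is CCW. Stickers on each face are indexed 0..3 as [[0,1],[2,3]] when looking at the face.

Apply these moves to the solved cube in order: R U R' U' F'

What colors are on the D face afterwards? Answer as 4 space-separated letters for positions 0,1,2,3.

After move 1 (R): R=RRRR U=WGWG F=GYGY D=YBYB B=WBWB
After move 2 (U): U=WWGG F=RRGY R=WBRR B=OOWB L=GYOO
After move 3 (R'): R=BRWR U=WWGO F=RWGG D=YRYY B=BOBB
After move 4 (U'): U=WOWG F=GYGG R=RWWR B=BRBB L=BOOO
After move 5 (F'): F=YGGG U=WORW R=RWYR D=OOYY L=BGOW
Query: D face = OOYY

Answer: O O Y Y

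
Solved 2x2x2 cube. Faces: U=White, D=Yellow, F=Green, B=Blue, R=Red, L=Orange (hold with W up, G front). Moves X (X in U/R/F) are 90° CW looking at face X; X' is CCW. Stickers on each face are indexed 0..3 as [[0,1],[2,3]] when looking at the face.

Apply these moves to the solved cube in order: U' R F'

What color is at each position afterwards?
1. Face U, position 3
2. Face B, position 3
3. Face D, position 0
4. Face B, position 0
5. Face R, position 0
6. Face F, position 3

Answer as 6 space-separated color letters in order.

After move 1 (U'): U=WWWW F=OOGG R=GGRR B=RRBB L=BBOO
After move 2 (R): R=RGRG U=WOWG F=OYGY D=YBYR B=WRWB
After move 3 (F'): F=YYOG U=WORR R=BGYG D=BOYR L=BGOW
Query 1: U[3] = R
Query 2: B[3] = B
Query 3: D[0] = B
Query 4: B[0] = W
Query 5: R[0] = B
Query 6: F[3] = G

Answer: R B B W B G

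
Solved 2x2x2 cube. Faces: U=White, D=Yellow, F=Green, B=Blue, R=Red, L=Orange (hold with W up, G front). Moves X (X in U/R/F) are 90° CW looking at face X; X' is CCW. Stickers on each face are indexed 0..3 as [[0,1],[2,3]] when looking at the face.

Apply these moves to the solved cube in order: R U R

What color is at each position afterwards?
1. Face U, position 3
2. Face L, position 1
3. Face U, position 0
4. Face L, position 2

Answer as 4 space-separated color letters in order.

After move 1 (R): R=RRRR U=WGWG F=GYGY D=YBYB B=WBWB
After move 2 (U): U=WWGG F=RRGY R=WBRR B=OOWB L=GYOO
After move 3 (R): R=RWRB U=WRGY F=RBGB D=YWYO B=GOWB
Query 1: U[3] = Y
Query 2: L[1] = Y
Query 3: U[0] = W
Query 4: L[2] = O

Answer: Y Y W O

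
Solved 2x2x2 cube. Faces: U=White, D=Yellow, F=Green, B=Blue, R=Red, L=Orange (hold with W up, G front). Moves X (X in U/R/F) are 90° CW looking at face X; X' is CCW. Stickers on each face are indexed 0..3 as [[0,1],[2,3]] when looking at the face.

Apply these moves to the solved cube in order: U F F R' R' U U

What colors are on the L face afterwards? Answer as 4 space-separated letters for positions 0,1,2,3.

Answer: R G O B

Derivation:
After move 1 (U): U=WWWW F=RRGG R=BBRR B=OOBB L=GGOO
After move 2 (F): F=GRGR U=WWOG R=WBWR D=RBYY L=GYOY
After move 3 (F): F=GGRR U=WWYY R=OBGR D=WWYY L=GROB
After move 4 (R'): R=BROG U=WBYO F=GWRY D=WGYR B=YOWB
After move 5 (R'): R=RGBO U=WWYY F=GBRO D=WWYY B=ROGB
After move 6 (U): U=YWYW F=RGRO R=ROBO B=GRGB L=GBOB
After move 7 (U): U=YYWW F=RORO R=GRBO B=GBGB L=RGOB
Query: L face = RGOB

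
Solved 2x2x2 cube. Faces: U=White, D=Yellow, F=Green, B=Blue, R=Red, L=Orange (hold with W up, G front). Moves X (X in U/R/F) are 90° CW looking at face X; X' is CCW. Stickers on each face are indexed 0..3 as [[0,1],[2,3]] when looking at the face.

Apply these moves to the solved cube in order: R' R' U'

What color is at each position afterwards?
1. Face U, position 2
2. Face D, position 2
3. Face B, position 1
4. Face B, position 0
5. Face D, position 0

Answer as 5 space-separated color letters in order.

After move 1 (R'): R=RRRR U=WBWB F=GWGW D=YGYG B=YBYB
After move 2 (R'): R=RRRR U=WYWY F=GBGB D=YWYW B=GBGB
After move 3 (U'): U=YYWW F=OOGB R=GBRR B=RRGB L=GBOO
Query 1: U[2] = W
Query 2: D[2] = Y
Query 3: B[1] = R
Query 4: B[0] = R
Query 5: D[0] = Y

Answer: W Y R R Y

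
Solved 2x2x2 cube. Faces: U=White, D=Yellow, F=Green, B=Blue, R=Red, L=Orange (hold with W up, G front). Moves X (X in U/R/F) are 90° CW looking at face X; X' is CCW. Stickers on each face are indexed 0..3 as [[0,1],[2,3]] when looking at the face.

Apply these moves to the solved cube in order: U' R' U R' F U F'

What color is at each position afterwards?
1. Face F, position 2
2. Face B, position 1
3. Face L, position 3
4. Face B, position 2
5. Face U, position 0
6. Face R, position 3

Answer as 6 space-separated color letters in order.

Answer: R Y W O O G

Derivation:
After move 1 (U'): U=WWWW F=OOGG R=GGRR B=RRBB L=BBOO
After move 2 (R'): R=GRGR U=WBWR F=OWGW D=YOYG B=YRYB
After move 3 (U): U=WWRB F=GRGW R=YRGR B=BBYB L=OWOO
After move 4 (R'): R=RRYG U=WYRB F=GWGB D=YRYW B=GBOB
After move 5 (F): F=GGBW U=WYOW R=RRBG D=YRYW L=OYOR
After move 6 (U): U=OWWY F=RRBW R=GBBG B=OYOB L=GGOR
After move 7 (F'): F=RWRB U=OWGB R=RBYG D=GRYW L=GYOW
Query 1: F[2] = R
Query 2: B[1] = Y
Query 3: L[3] = W
Query 4: B[2] = O
Query 5: U[0] = O
Query 6: R[3] = G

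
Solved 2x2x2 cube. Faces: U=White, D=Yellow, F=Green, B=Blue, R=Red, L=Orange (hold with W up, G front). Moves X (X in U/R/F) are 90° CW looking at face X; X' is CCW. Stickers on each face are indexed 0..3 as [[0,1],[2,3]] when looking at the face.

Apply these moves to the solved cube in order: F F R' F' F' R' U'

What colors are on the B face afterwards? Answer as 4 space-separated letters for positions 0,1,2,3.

Answer: R O Y B

Derivation:
After move 1 (F): F=GGGG U=WWOO R=WRWR D=RRYY L=OYOY
After move 2 (F): F=GGGG U=WWYY R=OROR D=WWYY L=OROR
After move 3 (R'): R=RROO U=WBYB F=GWGY D=WGYG B=YBWB
After move 4 (F'): F=WYGG U=WBRO R=GRWO D=RRYG L=OBOY
After move 5 (F'): F=YGWG U=WBGW R=RRRO D=BYYG L=OOOR
After move 6 (R'): R=RORR U=WWGY F=YBWW D=BGYG B=GBYB
After move 7 (U'): U=WYWG F=OOWW R=YBRR B=ROYB L=GBOR
Query: B face = ROYB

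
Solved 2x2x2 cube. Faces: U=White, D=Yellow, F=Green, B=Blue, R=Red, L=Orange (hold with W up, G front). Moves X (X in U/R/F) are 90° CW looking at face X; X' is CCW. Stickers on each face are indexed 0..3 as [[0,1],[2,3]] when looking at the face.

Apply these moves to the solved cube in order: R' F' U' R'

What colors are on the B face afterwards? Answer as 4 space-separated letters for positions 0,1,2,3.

After move 1 (R'): R=RRRR U=WBWB F=GWGW D=YGYG B=YBYB
After move 2 (F'): F=WWGG U=WBRR R=GRYR D=OOYG L=OBOW
After move 3 (U'): U=BRWR F=OBGG R=WWYR B=GRYB L=YBOW
After move 4 (R'): R=WRWY U=BYWG F=ORGR D=OBYG B=GROB
Query: B face = GROB

Answer: G R O B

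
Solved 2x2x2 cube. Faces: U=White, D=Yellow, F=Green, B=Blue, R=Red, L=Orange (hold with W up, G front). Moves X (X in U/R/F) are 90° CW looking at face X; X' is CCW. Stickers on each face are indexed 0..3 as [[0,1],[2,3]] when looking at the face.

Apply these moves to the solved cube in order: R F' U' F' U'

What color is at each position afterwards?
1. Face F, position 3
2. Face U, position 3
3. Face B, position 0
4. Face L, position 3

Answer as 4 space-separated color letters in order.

After move 1 (R): R=RRRR U=WGWG F=GYGY D=YBYB B=WBWB
After move 2 (F'): F=YYGG U=WGRR R=BRYR D=OOYB L=OGOW
After move 3 (U'): U=GRWR F=OGGG R=YYYR B=BRWB L=WBOW
After move 4 (F'): F=GGOG U=GRYY R=OYOR D=BWYB L=WROW
After move 5 (U'): U=RYGY F=WROG R=GGOR B=OYWB L=BROW
Query 1: F[3] = G
Query 2: U[3] = Y
Query 3: B[0] = O
Query 4: L[3] = W

Answer: G Y O W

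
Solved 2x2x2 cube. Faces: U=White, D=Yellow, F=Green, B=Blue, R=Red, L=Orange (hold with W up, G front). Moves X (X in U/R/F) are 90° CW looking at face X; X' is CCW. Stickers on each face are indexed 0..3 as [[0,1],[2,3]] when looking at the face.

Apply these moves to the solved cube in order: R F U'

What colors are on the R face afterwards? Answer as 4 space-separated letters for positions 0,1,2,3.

After move 1 (R): R=RRRR U=WGWG F=GYGY D=YBYB B=WBWB
After move 2 (F): F=GGYY U=WGOO R=WRGR D=RRYB L=OYOB
After move 3 (U'): U=GOWO F=OYYY R=GGGR B=WRWB L=WBOB
Query: R face = GGGR

Answer: G G G R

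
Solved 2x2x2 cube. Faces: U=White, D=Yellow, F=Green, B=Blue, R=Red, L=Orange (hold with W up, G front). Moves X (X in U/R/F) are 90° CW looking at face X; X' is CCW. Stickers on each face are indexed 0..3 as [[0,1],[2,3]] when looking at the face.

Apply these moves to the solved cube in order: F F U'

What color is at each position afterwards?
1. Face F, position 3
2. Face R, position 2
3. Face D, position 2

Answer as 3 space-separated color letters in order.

Answer: G O Y

Derivation:
After move 1 (F): F=GGGG U=WWOO R=WRWR D=RRYY L=OYOY
After move 2 (F): F=GGGG U=WWYY R=OROR D=WWYY L=OROR
After move 3 (U'): U=WYWY F=ORGG R=GGOR B=ORBB L=BBOR
Query 1: F[3] = G
Query 2: R[2] = O
Query 3: D[2] = Y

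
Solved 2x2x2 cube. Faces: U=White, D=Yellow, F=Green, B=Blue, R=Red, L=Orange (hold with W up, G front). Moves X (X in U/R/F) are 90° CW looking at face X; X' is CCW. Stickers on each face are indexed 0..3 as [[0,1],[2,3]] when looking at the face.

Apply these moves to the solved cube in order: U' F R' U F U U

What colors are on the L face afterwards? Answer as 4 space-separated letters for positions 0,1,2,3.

Answer: R R O O

Derivation:
After move 1 (U'): U=WWWW F=OOGG R=GGRR B=RRBB L=BBOO
After move 2 (F): F=GOGO U=WWOB R=WGWR D=RGYY L=BYOY
After move 3 (R'): R=GRWW U=WBOR F=GWGB D=ROYO B=YRGB
After move 4 (U): U=OWRB F=GRGB R=YRWW B=BYGB L=GWOY
After move 5 (F): F=GGBR U=OWYW R=RRBW D=WYYO L=GROO
After move 6 (U): U=YOWW F=RRBR R=BYBW B=GRGB L=GGOO
After move 7 (U): U=WYWO F=BYBR R=GRBW B=GGGB L=RROO
Query: L face = RROO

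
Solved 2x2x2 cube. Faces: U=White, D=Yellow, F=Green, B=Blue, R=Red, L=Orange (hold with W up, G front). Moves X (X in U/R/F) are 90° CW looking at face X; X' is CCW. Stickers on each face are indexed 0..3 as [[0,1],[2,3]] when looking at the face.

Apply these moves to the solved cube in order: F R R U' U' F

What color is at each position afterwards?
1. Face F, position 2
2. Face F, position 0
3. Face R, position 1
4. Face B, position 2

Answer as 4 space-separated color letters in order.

Answer: B G Y G

Derivation:
After move 1 (F): F=GGGG U=WWOO R=WRWR D=RRYY L=OYOY
After move 2 (R): R=WWRR U=WGOG F=GRGY D=RBYB B=OBWB
After move 3 (R): R=RWRW U=WROY F=GBGB D=RWYO B=GBGB
After move 4 (U'): U=RYWO F=OYGB R=GBRW B=RWGB L=GBOY
After move 5 (U'): U=YORW F=GBGB R=OYRW B=GBGB L=RWOY
After move 6 (F): F=GGBB U=YOYW R=RYWW D=ROYO L=RROW
Query 1: F[2] = B
Query 2: F[0] = G
Query 3: R[1] = Y
Query 4: B[2] = G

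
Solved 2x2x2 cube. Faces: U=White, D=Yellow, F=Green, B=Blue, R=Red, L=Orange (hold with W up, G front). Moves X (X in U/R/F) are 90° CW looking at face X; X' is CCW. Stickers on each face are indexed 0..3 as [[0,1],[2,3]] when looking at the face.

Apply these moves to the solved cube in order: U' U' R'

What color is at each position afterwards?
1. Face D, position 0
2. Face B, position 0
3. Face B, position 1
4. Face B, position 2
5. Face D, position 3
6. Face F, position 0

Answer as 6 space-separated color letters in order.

After move 1 (U'): U=WWWW F=OOGG R=GGRR B=RRBB L=BBOO
After move 2 (U'): U=WWWW F=BBGG R=OORR B=GGBB L=RROO
After move 3 (R'): R=OROR U=WBWG F=BWGW D=YBYG B=YGYB
Query 1: D[0] = Y
Query 2: B[0] = Y
Query 3: B[1] = G
Query 4: B[2] = Y
Query 5: D[3] = G
Query 6: F[0] = B

Answer: Y Y G Y G B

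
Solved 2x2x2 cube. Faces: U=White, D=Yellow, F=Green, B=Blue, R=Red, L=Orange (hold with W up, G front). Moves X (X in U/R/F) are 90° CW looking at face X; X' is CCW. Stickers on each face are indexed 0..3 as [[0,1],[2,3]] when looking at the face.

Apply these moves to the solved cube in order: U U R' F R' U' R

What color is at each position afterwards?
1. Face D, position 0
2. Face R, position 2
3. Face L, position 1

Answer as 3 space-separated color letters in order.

After move 1 (U): U=WWWW F=RRGG R=BBRR B=OOBB L=GGOO
After move 2 (U): U=WWWW F=BBGG R=OORR B=GGBB L=RROO
After move 3 (R'): R=OROR U=WBWG F=BWGW D=YBYG B=YGYB
After move 4 (F): F=GBWW U=WBOR R=WRGR D=OOYG L=RYOB
After move 5 (R'): R=RRWG U=WYOY F=GBWR D=OBYW B=GGOB
After move 6 (U'): U=YYWO F=RYWR R=GBWG B=RROB L=GGOB
After move 7 (R): R=WGGB U=YYWR F=RBWW D=OOYR B=ORYB
Query 1: D[0] = O
Query 2: R[2] = G
Query 3: L[1] = G

Answer: O G G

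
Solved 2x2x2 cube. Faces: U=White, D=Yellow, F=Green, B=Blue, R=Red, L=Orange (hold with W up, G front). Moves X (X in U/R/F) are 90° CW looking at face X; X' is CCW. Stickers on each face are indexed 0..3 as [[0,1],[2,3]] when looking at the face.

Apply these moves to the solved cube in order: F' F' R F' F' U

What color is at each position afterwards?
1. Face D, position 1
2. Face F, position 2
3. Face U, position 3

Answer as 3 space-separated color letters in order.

Answer: Y W G

Derivation:
After move 1 (F'): F=GGGG U=WWRR R=YRYR D=OOYY L=OWOW
After move 2 (F'): F=GGGG U=WWYY R=OROR D=WWYY L=OROR
After move 3 (R): R=OORR U=WGYG F=GWGY D=WBYB B=YBWB
After move 4 (F'): F=WYGG U=WGOR R=BOWR D=RRYB L=OGOY
After move 5 (F'): F=YGWG U=WGBW R=RORR D=GYYB L=OROO
After move 6 (U): U=BWWG F=ROWG R=YBRR B=ORWB L=YGOO
Query 1: D[1] = Y
Query 2: F[2] = W
Query 3: U[3] = G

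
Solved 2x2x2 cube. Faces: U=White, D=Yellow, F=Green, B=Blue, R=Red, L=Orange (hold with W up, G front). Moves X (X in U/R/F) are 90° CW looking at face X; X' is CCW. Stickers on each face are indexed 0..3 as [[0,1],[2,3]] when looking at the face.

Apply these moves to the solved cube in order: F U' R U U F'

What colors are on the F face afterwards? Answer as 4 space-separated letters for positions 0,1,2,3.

Answer: R Y O G

Derivation:
After move 1 (F): F=GGGG U=WWOO R=WRWR D=RRYY L=OYOY
After move 2 (U'): U=WOWO F=OYGG R=GGWR B=WRBB L=BBOY
After move 3 (R): R=WGRG U=WYWG F=ORGY D=RBYW B=OROB
After move 4 (U): U=WWGY F=WGGY R=ORRG B=BBOB L=OROY
After move 5 (U): U=GWYW F=ORGY R=BBRG B=OROB L=WGOY
After move 6 (F'): F=RYOG U=GWBR R=BBRG D=GYYW L=WWOY
Query: F face = RYOG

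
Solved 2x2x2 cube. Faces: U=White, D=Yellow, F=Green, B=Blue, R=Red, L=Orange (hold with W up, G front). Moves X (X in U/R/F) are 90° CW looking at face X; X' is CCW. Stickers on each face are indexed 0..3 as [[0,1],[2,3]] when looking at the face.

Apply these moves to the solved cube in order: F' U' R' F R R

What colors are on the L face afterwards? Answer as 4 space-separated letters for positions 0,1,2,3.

Answer: B O O W

Derivation:
After move 1 (F'): F=GGGG U=WWRR R=YRYR D=OOYY L=OWOW
After move 2 (U'): U=WRWR F=OWGG R=GGYR B=YRBB L=BBOW
After move 3 (R'): R=GRGY U=WBWY F=ORGR D=OWYG B=YROB
After move 4 (F): F=GORR U=WBWB R=WRYY D=GGYG L=BOOW
After move 5 (R): R=YWYR U=WOWR F=GGRG D=GOYY B=BRBB
After move 6 (R): R=YYRW U=WGWG F=GORY D=GBYB B=RROB
Query: L face = BOOW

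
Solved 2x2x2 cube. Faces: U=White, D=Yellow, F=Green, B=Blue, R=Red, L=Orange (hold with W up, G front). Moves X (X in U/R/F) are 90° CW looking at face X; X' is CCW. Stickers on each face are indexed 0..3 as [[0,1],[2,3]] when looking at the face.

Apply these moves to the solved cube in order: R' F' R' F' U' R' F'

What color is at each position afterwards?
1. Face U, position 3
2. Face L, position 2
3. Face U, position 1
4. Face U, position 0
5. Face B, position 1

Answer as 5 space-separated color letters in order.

After move 1 (R'): R=RRRR U=WBWB F=GWGW D=YGYG B=YBYB
After move 2 (F'): F=WWGG U=WBRR R=GRYR D=OOYG L=OBOW
After move 3 (R'): R=RRGY U=WYRY F=WBGR D=OWYG B=GBOB
After move 4 (F'): F=BRWG U=WYRG R=WROY D=BWYG L=OYOR
After move 5 (U'): U=YGWR F=OYWG R=BROY B=WROB L=GBOR
After move 6 (R'): R=RYBO U=YOWW F=OGWR D=BYYG B=GRWB
After move 7 (F'): F=GROW U=YORB R=YYBO D=BRYG L=GWOW
Query 1: U[3] = B
Query 2: L[2] = O
Query 3: U[1] = O
Query 4: U[0] = Y
Query 5: B[1] = R

Answer: B O O Y R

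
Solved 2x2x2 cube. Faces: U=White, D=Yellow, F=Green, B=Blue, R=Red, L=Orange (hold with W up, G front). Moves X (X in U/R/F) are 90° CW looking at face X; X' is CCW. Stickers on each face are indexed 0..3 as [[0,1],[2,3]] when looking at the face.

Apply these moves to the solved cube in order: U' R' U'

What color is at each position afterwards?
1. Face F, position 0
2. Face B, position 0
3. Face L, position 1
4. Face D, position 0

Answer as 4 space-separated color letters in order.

Answer: B G R Y

Derivation:
After move 1 (U'): U=WWWW F=OOGG R=GGRR B=RRBB L=BBOO
After move 2 (R'): R=GRGR U=WBWR F=OWGW D=YOYG B=YRYB
After move 3 (U'): U=BRWW F=BBGW R=OWGR B=GRYB L=YROO
Query 1: F[0] = B
Query 2: B[0] = G
Query 3: L[1] = R
Query 4: D[0] = Y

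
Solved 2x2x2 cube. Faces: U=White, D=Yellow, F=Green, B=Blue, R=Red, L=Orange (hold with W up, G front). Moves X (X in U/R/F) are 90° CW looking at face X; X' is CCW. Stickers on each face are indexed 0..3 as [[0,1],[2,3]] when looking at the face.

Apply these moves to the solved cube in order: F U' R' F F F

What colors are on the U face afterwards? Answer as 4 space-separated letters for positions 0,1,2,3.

Answer: W B G G

Derivation:
After move 1 (F): F=GGGG U=WWOO R=WRWR D=RRYY L=OYOY
After move 2 (U'): U=WOWO F=OYGG R=GGWR B=WRBB L=BBOY
After move 3 (R'): R=GRGW U=WBWW F=OOGO D=RYYG B=YRRB
After move 4 (F): F=GOOO U=WBYB R=WRWW D=GGYG L=BROY
After move 5 (F): F=OGOO U=WBYR R=YRBW D=WWYG L=BGOG
After move 6 (F): F=OOOG U=WBGG R=YRRW D=BYYG L=BWOW
Query: U face = WBGG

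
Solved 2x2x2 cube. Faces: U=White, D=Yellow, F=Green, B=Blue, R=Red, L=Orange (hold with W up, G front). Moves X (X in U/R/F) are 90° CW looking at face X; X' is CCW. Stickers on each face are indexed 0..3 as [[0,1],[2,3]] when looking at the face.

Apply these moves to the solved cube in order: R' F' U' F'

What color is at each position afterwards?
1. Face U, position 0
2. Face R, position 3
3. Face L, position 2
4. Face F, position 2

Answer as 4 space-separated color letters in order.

Answer: B R O O

Derivation:
After move 1 (R'): R=RRRR U=WBWB F=GWGW D=YGYG B=YBYB
After move 2 (F'): F=WWGG U=WBRR R=GRYR D=OOYG L=OBOW
After move 3 (U'): U=BRWR F=OBGG R=WWYR B=GRYB L=YBOW
After move 4 (F'): F=BGOG U=BRWY R=OWOR D=BWYG L=YROW
Query 1: U[0] = B
Query 2: R[3] = R
Query 3: L[2] = O
Query 4: F[2] = O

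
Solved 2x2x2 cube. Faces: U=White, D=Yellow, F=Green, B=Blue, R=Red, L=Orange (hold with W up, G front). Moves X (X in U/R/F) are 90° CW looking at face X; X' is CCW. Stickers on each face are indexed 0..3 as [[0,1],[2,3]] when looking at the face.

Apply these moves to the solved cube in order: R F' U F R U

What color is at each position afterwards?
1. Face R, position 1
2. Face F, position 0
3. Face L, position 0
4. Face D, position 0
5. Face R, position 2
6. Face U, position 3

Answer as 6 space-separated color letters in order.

After move 1 (R): R=RRRR U=WGWG F=GYGY D=YBYB B=WBWB
After move 2 (F'): F=YYGG U=WGRR R=BRYR D=OOYB L=OGOW
After move 3 (U): U=RWRG F=BRGG R=WBYR B=OGWB L=YYOW
After move 4 (F): F=GBGR U=RWWY R=RBGR D=YWYB L=YOOO
After move 5 (R): R=GRRB U=RBWR F=GWGB D=YWYO B=YGWB
After move 6 (U): U=WRRB F=GRGB R=YGRB B=YOWB L=GWOO
Query 1: R[1] = G
Query 2: F[0] = G
Query 3: L[0] = G
Query 4: D[0] = Y
Query 5: R[2] = R
Query 6: U[3] = B

Answer: G G G Y R B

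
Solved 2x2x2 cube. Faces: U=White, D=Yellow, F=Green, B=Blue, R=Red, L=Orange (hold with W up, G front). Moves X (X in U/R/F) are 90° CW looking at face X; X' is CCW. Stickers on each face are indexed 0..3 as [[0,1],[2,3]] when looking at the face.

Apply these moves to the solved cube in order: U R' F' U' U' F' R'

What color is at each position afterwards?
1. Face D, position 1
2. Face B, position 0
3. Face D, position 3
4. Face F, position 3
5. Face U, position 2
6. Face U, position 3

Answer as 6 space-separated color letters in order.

After move 1 (U): U=WWWW F=RRGG R=BBRR B=OOBB L=GGOO
After move 2 (R'): R=BRBR U=WBWO F=RWGW D=YRYG B=YOYB
After move 3 (F'): F=WWRG U=WBBB R=RRYR D=GOYG L=GOOW
After move 4 (U'): U=BBWB F=GORG R=WWYR B=RRYB L=YOOW
After move 5 (U'): U=BBBW F=YORG R=GOYR B=WWYB L=RROW
After move 6 (F'): F=OGYR U=BBGY R=OOGR D=RWYG L=RWOB
After move 7 (R'): R=OROG U=BYGW F=OBYY D=RGYR B=GWWB
Query 1: D[1] = G
Query 2: B[0] = G
Query 3: D[3] = R
Query 4: F[3] = Y
Query 5: U[2] = G
Query 6: U[3] = W

Answer: G G R Y G W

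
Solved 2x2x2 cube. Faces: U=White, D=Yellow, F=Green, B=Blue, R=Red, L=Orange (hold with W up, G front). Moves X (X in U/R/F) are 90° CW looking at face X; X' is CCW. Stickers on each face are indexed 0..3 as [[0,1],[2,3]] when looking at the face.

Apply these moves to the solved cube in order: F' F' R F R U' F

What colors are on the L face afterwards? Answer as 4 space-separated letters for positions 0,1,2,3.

Answer: R R O W

Derivation:
After move 1 (F'): F=GGGG U=WWRR R=YRYR D=OOYY L=OWOW
After move 2 (F'): F=GGGG U=WWYY R=OROR D=WWYY L=OROR
After move 3 (R): R=OORR U=WGYG F=GWGY D=WBYB B=YBWB
After move 4 (F): F=GGYW U=WGRR R=YOGR D=ROYB L=OWOB
After move 5 (R): R=GYRO U=WGRW F=GOYB D=RWYY B=RBGB
After move 6 (U'): U=GWWR F=OWYB R=GORO B=GYGB L=RBOB
After move 7 (F): F=YOBW U=GWBB R=WORO D=RGYY L=RROW
Query: L face = RROW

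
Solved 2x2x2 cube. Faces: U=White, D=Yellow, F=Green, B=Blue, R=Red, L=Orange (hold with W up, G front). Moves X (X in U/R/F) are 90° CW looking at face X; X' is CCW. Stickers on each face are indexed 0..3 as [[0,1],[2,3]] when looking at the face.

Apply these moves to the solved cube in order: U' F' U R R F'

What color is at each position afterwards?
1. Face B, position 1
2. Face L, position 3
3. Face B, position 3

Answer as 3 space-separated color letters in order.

Answer: W R B

Derivation:
After move 1 (U'): U=WWWW F=OOGG R=GGRR B=RRBB L=BBOO
After move 2 (F'): F=OGOG U=WWGR R=YGYR D=BOYY L=BWOW
After move 3 (U): U=GWRW F=YGOG R=RRYR B=BWBB L=OGOW
After move 4 (R): R=YRRR U=GGRG F=YOOY D=BBYB B=WWWB
After move 5 (R): R=RYRR U=GORY F=YBOB D=BWYW B=GWGB
After move 6 (F'): F=BBYO U=GORR R=WYBR D=GWYW L=OYOR
Query 1: B[1] = W
Query 2: L[3] = R
Query 3: B[3] = B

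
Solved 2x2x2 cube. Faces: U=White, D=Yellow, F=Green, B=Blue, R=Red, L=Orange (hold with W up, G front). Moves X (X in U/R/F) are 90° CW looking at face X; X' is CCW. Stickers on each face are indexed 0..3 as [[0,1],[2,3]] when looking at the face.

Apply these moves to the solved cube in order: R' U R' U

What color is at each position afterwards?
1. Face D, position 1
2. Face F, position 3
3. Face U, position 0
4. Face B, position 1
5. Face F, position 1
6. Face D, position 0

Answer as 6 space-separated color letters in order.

Answer: R B B W R Y

Derivation:
After move 1 (R'): R=RRRR U=WBWB F=GWGW D=YGYG B=YBYB
After move 2 (U): U=WWBB F=RRGW R=YBRR B=OOYB L=GWOO
After move 3 (R'): R=BRYR U=WYBO F=RWGB D=YRYW B=GOGB
After move 4 (U): U=BWOY F=BRGB R=GOYR B=GWGB L=RWOO
Query 1: D[1] = R
Query 2: F[3] = B
Query 3: U[0] = B
Query 4: B[1] = W
Query 5: F[1] = R
Query 6: D[0] = Y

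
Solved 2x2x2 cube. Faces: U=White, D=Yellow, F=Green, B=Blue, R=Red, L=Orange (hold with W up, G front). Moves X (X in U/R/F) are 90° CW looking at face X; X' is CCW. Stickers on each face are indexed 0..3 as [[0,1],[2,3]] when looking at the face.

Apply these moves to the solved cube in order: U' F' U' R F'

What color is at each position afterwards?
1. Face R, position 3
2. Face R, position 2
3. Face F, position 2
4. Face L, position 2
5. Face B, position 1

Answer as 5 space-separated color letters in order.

After move 1 (U'): U=WWWW F=OOGG R=GGRR B=RRBB L=BBOO
After move 2 (F'): F=OGOG U=WWGR R=YGYR D=BOYY L=BWOW
After move 3 (U'): U=WRWG F=BWOG R=OGYR B=YGBB L=RROW
After move 4 (R): R=YORG U=WWWG F=BOOY D=BBYY B=GGRB
After move 5 (F'): F=OYBO U=WWYR R=BOBG D=RWYY L=RGOW
Query 1: R[3] = G
Query 2: R[2] = B
Query 3: F[2] = B
Query 4: L[2] = O
Query 5: B[1] = G

Answer: G B B O G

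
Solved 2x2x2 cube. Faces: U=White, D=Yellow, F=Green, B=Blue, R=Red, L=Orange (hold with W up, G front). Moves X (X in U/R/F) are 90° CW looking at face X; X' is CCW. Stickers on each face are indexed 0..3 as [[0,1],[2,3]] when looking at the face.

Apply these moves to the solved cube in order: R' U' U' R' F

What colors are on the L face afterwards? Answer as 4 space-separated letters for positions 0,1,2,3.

After move 1 (R'): R=RRRR U=WBWB F=GWGW D=YGYG B=YBYB
After move 2 (U'): U=BBWW F=OOGW R=GWRR B=RRYB L=YBOO
After move 3 (U'): U=BWBW F=YBGW R=OORR B=GWYB L=RROO
After move 4 (R'): R=OROR U=BYBG F=YWGW D=YBYW B=GWGB
After move 5 (F): F=GYWW U=BYOR R=BRGR D=OOYW L=RYOB
Query: L face = RYOB

Answer: R Y O B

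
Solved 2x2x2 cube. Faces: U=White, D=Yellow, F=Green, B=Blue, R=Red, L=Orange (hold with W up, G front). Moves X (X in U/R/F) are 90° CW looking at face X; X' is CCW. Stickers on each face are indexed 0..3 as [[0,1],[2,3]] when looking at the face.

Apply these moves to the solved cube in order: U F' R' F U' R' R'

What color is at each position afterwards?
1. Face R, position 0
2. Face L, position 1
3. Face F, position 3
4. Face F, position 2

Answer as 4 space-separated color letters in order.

Answer: Y O B R

Derivation:
After move 1 (U): U=WWWW F=RRGG R=BBRR B=OOBB L=GGOO
After move 2 (F'): F=RGRG U=WWBR R=YBYR D=GOYY L=GWOW
After move 3 (R'): R=BRYY U=WBBO F=RWRR D=GGYG B=YOOB
After move 4 (F): F=RRRW U=WBWW R=BROY D=YBYG L=GGOG
After move 5 (U'): U=BWWW F=GGRW R=RROY B=BROB L=YOOG
After move 6 (R'): R=RYRO U=BOWB F=GWRW D=YGYW B=GRBB
After move 7 (R'): R=YORR U=BBWG F=GORB D=YWYW B=WRGB
Query 1: R[0] = Y
Query 2: L[1] = O
Query 3: F[3] = B
Query 4: F[2] = R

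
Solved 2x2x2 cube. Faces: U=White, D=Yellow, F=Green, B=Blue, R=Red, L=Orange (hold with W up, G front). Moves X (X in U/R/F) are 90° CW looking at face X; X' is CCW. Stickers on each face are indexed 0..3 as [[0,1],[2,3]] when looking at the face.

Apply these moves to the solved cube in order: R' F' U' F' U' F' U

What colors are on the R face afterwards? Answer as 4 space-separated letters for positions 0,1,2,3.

Answer: O W B R

Derivation:
After move 1 (R'): R=RRRR U=WBWB F=GWGW D=YGYG B=YBYB
After move 2 (F'): F=WWGG U=WBRR R=GRYR D=OOYG L=OBOW
After move 3 (U'): U=BRWR F=OBGG R=WWYR B=GRYB L=YBOW
After move 4 (F'): F=BGOG U=BRWY R=OWOR D=BWYG L=YROW
After move 5 (U'): U=RYBW F=YROG R=BGOR B=OWYB L=GROW
After move 6 (F'): F=RGYO U=RYBO R=WGBR D=RWYG L=GWOB
After move 7 (U): U=BROY F=WGYO R=OWBR B=GWYB L=RGOB
Query: R face = OWBR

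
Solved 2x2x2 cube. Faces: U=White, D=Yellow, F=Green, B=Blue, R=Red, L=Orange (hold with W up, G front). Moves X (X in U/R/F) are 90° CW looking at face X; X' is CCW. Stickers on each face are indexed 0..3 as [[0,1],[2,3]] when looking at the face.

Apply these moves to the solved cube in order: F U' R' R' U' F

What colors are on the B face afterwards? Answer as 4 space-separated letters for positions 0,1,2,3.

Answer: R W Y B

Derivation:
After move 1 (F): F=GGGG U=WWOO R=WRWR D=RRYY L=OYOY
After move 2 (U'): U=WOWO F=OYGG R=GGWR B=WRBB L=BBOY
After move 3 (R'): R=GRGW U=WBWW F=OOGO D=RYYG B=YRRB
After move 4 (R'): R=RWGG U=WRWY F=OBGW D=ROYO B=GRYB
After move 5 (U'): U=RYWW F=BBGW R=OBGG B=RWYB L=GROY
After move 6 (F): F=GBWB U=RYYR R=WBWG D=GOYO L=GROO
Query: B face = RWYB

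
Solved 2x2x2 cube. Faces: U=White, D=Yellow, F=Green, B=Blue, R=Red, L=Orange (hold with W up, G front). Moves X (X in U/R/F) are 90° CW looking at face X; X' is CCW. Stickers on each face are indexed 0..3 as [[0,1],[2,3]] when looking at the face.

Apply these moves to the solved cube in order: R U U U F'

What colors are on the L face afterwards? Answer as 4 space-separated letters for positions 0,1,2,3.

After move 1 (R): R=RRRR U=WGWG F=GYGY D=YBYB B=WBWB
After move 2 (U): U=WWGG F=RRGY R=WBRR B=OOWB L=GYOO
After move 3 (U): U=GWGW F=WBGY R=OORR B=GYWB L=RROO
After move 4 (U): U=GGWW F=OOGY R=GYRR B=RRWB L=WBOO
After move 5 (F'): F=OYOG U=GGGR R=BYYR D=BOYB L=WWOW
Query: L face = WWOW

Answer: W W O W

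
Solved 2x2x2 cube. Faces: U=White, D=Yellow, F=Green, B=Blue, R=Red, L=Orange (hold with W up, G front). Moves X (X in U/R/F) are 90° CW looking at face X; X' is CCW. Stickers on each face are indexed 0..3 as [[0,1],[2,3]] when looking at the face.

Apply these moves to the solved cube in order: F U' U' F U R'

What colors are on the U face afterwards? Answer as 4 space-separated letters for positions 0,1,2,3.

Answer: Y B R W

Derivation:
After move 1 (F): F=GGGG U=WWOO R=WRWR D=RRYY L=OYOY
After move 2 (U'): U=WOWO F=OYGG R=GGWR B=WRBB L=BBOY
After move 3 (U'): U=OOWW F=BBGG R=OYWR B=GGBB L=WROY
After move 4 (F): F=GBGB U=OOYR R=WYWR D=WOYY L=WROR
After move 5 (U): U=YORO F=WYGB R=GGWR B=WRBB L=GBOR
After move 6 (R'): R=GRGW U=YBRW F=WOGO D=WYYB B=YROB
Query: U face = YBRW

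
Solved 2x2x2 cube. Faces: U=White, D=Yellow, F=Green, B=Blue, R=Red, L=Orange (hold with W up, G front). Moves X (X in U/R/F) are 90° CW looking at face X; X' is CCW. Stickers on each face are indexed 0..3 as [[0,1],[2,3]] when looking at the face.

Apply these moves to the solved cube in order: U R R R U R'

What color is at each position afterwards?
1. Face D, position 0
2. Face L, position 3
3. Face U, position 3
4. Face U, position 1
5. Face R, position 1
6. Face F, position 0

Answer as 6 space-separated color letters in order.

After move 1 (U): U=WWWW F=RRGG R=BBRR B=OOBB L=GGOO
After move 2 (R): R=RBRB U=WRWG F=RYGY D=YBYO B=WOWB
After move 3 (R): R=RRBB U=WYWY F=RBGO D=YWYW B=GORB
After move 4 (R): R=BRBR U=WBWO F=RWGW D=YRYG B=YOYB
After move 5 (U): U=WWOB F=BRGW R=YOBR B=GGYB L=RWOO
After move 6 (R'): R=ORYB U=WYOG F=BWGB D=YRYW B=GGRB
Query 1: D[0] = Y
Query 2: L[3] = O
Query 3: U[3] = G
Query 4: U[1] = Y
Query 5: R[1] = R
Query 6: F[0] = B

Answer: Y O G Y R B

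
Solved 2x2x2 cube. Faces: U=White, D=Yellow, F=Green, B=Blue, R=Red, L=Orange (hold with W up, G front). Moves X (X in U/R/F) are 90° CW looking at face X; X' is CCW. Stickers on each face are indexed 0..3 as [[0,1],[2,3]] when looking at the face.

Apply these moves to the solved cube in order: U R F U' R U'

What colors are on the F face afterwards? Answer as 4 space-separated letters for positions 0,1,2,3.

After move 1 (U): U=WWWW F=RRGG R=BBRR B=OOBB L=GGOO
After move 2 (R): R=RBRB U=WRWG F=RYGY D=YBYO B=WOWB
After move 3 (F): F=GRYY U=WROG R=WBGB D=RRYO L=GYOB
After move 4 (U'): U=RGWO F=GYYY R=GRGB B=WBWB L=WOOB
After move 5 (R): R=GGBR U=RYWY F=GRYO D=RWYW B=OBGB
After move 6 (U'): U=YYRW F=WOYO R=GRBR B=GGGB L=OBOB
Query: F face = WOYO

Answer: W O Y O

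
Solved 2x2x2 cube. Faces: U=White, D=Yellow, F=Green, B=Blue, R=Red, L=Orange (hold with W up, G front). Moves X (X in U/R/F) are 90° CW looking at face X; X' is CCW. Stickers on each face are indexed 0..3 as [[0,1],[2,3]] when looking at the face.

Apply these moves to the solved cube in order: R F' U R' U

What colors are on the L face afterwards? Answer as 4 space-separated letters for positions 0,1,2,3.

Answer: B W O W

Derivation:
After move 1 (R): R=RRRR U=WGWG F=GYGY D=YBYB B=WBWB
After move 2 (F'): F=YYGG U=WGRR R=BRYR D=OOYB L=OGOW
After move 3 (U): U=RWRG F=BRGG R=WBYR B=OGWB L=YYOW
After move 4 (R'): R=BRWY U=RWRO F=BWGG D=ORYG B=BGOB
After move 5 (U): U=RROW F=BRGG R=BGWY B=YYOB L=BWOW
Query: L face = BWOW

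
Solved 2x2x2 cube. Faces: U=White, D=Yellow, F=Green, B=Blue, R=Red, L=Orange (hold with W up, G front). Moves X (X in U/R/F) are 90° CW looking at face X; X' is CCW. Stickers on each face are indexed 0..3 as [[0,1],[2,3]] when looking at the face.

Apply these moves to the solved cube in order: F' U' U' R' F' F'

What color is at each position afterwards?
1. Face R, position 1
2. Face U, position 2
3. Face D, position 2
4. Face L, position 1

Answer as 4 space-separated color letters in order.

Answer: R B Y O

Derivation:
After move 1 (F'): F=GGGG U=WWRR R=YRYR D=OOYY L=OWOW
After move 2 (U'): U=WRWR F=OWGG R=GGYR B=YRBB L=BBOW
After move 3 (U'): U=RRWW F=BBGG R=OWYR B=GGBB L=YROW
After move 4 (R'): R=WROY U=RBWG F=BRGW D=OBYG B=YGOB
After move 5 (F'): F=RWBG U=RBWO R=BROY D=RWYG L=YGOW
After move 6 (F'): F=WGRB U=RBBO R=WRRY D=GWYG L=YOOW
Query 1: R[1] = R
Query 2: U[2] = B
Query 3: D[2] = Y
Query 4: L[1] = O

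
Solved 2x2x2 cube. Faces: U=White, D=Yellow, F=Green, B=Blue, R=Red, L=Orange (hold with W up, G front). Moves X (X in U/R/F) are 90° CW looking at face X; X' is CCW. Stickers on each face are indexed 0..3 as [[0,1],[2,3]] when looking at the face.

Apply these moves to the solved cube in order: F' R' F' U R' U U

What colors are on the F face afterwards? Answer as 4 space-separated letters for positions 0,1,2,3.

Answer: G B G B

Derivation:
After move 1 (F'): F=GGGG U=WWRR R=YRYR D=OOYY L=OWOW
After move 2 (R'): R=RRYY U=WBRB F=GWGR D=OGYG B=YBOB
After move 3 (F'): F=WRGG U=WBRY R=GROY D=WWYG L=OBOR
After move 4 (U): U=RWYB F=GRGG R=YBOY B=OBOB L=WROR
After move 5 (R'): R=BYYO U=ROYO F=GWGB D=WRYG B=GBWB
After move 6 (U): U=YROO F=BYGB R=GBYO B=WRWB L=GWOR
After move 7 (U): U=OYOR F=GBGB R=WRYO B=GWWB L=BYOR
Query: F face = GBGB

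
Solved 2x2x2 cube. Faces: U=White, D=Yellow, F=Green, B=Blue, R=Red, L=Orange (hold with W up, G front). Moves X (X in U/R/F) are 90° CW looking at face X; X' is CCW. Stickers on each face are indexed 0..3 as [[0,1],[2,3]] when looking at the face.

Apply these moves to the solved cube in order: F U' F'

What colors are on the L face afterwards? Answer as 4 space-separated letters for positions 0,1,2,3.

After move 1 (F): F=GGGG U=WWOO R=WRWR D=RRYY L=OYOY
After move 2 (U'): U=WOWO F=OYGG R=GGWR B=WRBB L=BBOY
After move 3 (F'): F=YGOG U=WOGW R=RGRR D=BYYY L=BOOW
Query: L face = BOOW

Answer: B O O W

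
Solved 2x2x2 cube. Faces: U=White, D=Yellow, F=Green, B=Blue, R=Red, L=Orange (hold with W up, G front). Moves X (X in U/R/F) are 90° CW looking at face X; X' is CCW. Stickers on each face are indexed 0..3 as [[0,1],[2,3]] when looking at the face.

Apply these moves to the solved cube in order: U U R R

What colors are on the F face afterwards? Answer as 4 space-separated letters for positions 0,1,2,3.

Answer: B B G G

Derivation:
After move 1 (U): U=WWWW F=RRGG R=BBRR B=OOBB L=GGOO
After move 2 (U): U=WWWW F=BBGG R=OORR B=GGBB L=RROO
After move 3 (R): R=RORO U=WBWG F=BYGY D=YBYG B=WGWB
After move 4 (R): R=RROO U=WYWY F=BBGG D=YWYW B=GGBB
Query: F face = BBGG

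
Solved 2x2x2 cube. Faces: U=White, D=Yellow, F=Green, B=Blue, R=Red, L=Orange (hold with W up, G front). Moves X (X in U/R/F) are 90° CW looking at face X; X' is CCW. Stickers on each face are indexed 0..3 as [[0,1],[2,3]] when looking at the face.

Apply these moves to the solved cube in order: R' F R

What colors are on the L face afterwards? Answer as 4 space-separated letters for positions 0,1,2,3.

Answer: O Y O G

Derivation:
After move 1 (R'): R=RRRR U=WBWB F=GWGW D=YGYG B=YBYB
After move 2 (F): F=GGWW U=WBOO R=WRBR D=RRYG L=OYOG
After move 3 (R): R=BWRR U=WGOW F=GRWG D=RYYY B=OBBB
Query: L face = OYOG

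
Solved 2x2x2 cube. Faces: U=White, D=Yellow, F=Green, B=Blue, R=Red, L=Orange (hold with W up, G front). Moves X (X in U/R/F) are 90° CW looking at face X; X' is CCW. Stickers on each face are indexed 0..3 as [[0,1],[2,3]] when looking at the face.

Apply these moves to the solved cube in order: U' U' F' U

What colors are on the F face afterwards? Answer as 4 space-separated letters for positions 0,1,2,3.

Answer: Y O B G

Derivation:
After move 1 (U'): U=WWWW F=OOGG R=GGRR B=RRBB L=BBOO
After move 2 (U'): U=WWWW F=BBGG R=OORR B=GGBB L=RROO
After move 3 (F'): F=BGBG U=WWOR R=YOYR D=ROYY L=RWOW
After move 4 (U): U=OWRW F=YOBG R=GGYR B=RWBB L=BGOW
Query: F face = YOBG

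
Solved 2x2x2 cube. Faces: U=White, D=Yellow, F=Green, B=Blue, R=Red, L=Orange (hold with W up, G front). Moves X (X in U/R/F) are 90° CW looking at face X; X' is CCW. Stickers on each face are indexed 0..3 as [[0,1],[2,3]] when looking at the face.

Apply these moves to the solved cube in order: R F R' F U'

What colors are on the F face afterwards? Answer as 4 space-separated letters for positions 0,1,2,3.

After move 1 (R): R=RRRR U=WGWG F=GYGY D=YBYB B=WBWB
After move 2 (F): F=GGYY U=WGOO R=WRGR D=RRYB L=OYOB
After move 3 (R'): R=RRWG U=WWOW F=GGYO D=RGYY B=BBRB
After move 4 (F): F=YGOG U=WWBY R=ORWG D=WRYY L=OROG
After move 5 (U'): U=WYWB F=OROG R=YGWG B=ORRB L=BBOG
Query: F face = OROG

Answer: O R O G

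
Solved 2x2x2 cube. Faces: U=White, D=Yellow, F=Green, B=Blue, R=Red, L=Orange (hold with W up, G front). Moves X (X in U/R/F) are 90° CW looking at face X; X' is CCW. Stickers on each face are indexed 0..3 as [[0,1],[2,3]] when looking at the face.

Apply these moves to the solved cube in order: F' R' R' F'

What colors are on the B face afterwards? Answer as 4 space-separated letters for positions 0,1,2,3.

Answer: G B G B

Derivation:
After move 1 (F'): F=GGGG U=WWRR R=YRYR D=OOYY L=OWOW
After move 2 (R'): R=RRYY U=WBRB F=GWGR D=OGYG B=YBOB
After move 3 (R'): R=RYRY U=WORY F=GBGB D=OWYR B=GBGB
After move 4 (F'): F=BBGG U=WORR R=WYOY D=WWYR L=OYOR
Query: B face = GBGB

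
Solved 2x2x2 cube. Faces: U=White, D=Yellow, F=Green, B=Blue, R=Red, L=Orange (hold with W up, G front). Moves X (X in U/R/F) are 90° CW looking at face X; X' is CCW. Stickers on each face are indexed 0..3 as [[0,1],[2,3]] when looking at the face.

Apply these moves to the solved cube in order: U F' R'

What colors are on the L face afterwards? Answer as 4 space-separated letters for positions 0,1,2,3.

After move 1 (U): U=WWWW F=RRGG R=BBRR B=OOBB L=GGOO
After move 2 (F'): F=RGRG U=WWBR R=YBYR D=GOYY L=GWOW
After move 3 (R'): R=BRYY U=WBBO F=RWRR D=GGYG B=YOOB
Query: L face = GWOW

Answer: G W O W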